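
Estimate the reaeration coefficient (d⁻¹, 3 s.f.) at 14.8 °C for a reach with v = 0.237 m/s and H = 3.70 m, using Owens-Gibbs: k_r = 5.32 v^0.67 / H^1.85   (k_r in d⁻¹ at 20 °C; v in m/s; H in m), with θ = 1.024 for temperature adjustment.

k_r(20) = 5.32 × 0.237^0.67 / 3.70^1.85 = 5.32 × 0.3811 / 11.25 = 0.1802 d⁻¹.
k_r(14.8) = 0.1802 × 1.024^(14.8−20) = 0.1802 × 0.8840 = 0.1593 d⁻¹.

k_r ≈ 0.159 d⁻¹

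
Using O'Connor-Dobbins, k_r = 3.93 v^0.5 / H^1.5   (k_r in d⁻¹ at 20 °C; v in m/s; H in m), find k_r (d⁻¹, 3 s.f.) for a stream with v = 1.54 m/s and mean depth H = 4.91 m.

k_r = 3.93 × 1.54^0.5 / 4.91^1.5 = 3.93 × 1.241 / 10.88 = 0.4483 d⁻¹.

k_r ≈ 0.448 d⁻¹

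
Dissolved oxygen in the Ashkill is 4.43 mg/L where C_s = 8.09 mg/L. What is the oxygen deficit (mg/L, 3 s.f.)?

D = C_s − C = 8.09 − 4.43 = 3.66 mg/L.

D ≈ 3.66 mg/L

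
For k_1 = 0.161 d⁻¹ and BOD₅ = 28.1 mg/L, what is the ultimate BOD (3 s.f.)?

L₀ ≈ 50.8 mg/L

BOD₅ = L₀(1 − e^(−5k_1)) ⇒ L₀ = BOD₅ / (1 − e^(−5×0.161))
= 28.1 / (1 − 0.4471) = 28.1 / 0.5529 = 50.82 mg/L.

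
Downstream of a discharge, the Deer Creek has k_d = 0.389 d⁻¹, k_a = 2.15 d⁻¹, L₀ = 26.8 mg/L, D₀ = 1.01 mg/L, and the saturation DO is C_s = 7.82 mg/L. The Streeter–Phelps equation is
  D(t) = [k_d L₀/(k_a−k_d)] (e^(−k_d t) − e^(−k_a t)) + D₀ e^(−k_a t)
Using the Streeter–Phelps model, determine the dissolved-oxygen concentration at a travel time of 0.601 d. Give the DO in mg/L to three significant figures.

DO ≈ 4.48 mg/L

k_d L₀/(k_a−k_d) = 0.389×26.8/(2.15−0.389) = 10.43/1.761 = 5.920 mg/L.
e^(−k_d t) = e^(−0.389×0.6010) = 0.7915; e^(−k_a t) = e^(−2.15×0.6010) = 0.2747.
D = 5.920 × (0.7915 − 0.2747) + 1.01 × 0.2747 = 3.060 + 0.2774 = 3.337 mg/L.
DO = C_s − D = 7.82 − 3.337 = 4.483 mg/L.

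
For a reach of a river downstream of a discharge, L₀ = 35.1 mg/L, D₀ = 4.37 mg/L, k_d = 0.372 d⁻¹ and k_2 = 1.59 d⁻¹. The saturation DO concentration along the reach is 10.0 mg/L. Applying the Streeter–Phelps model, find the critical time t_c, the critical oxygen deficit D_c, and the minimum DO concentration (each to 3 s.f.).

At the critical point dD/dt = 0, so k_d L₀ e^(−k_d t) = k_2 D. Substituting D(t) from the Streeter–Phelps equation and solving for t gives
t_c = ln[(k_2/k_d)(1 − D₀(k_2−k_d)/(k_d L₀))] / (k_2−k_d).
Here k_2−k_d = 1.218 d⁻¹ and 1 − D₀(k_2−k_d)/(k_d L₀) = 1 − 4.37×1.218/(0.372×35.1) = 0.5924, so
t_c = ln(4.274 × 0.5924) / 1.218 = 0.9290 / 1.218 = 0.7627 d.
L(t_c) = L₀ e^(−k_d t_c) = 35.1 × 0.7530 = 26.43 mg/L, and at the critical point k_2 D_c = k_d L, so D_c = (0.372/1.59) × 26.43 = 6.184 mg/L.
Minimum DO = C_s − D_c = 10.0 − 6.184 = 3.816 mg/L.

t_c ≈ 0.763 d; D_c ≈ 6.18 mg/L; min DO ≈ 3.82 mg/L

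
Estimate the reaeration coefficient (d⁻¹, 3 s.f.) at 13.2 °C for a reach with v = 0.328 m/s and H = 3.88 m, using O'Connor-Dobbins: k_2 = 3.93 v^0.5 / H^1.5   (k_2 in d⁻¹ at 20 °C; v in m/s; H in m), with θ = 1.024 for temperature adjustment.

k_2 ≈ 0.251 d⁻¹

k_2(20) = 3.93 × 0.328^0.5 / 3.88^1.5 = 3.93 × 0.5727 / 7.643 = 0.2945 d⁻¹.
k_2(13.2) = 0.2945 × 1.024^(13.2−20) = 0.2945 × 0.8511 = 0.2506 d⁻¹.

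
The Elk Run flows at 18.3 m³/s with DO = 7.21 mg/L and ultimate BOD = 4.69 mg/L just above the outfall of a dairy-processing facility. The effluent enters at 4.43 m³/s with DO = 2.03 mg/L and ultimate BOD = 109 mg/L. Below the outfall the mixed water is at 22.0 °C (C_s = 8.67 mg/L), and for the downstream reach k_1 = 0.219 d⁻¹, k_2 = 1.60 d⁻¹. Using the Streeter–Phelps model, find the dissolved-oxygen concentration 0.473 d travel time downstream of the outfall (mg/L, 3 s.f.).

DO ≈ 5.80 mg/L

Mixed DO = (18.3×7.21 + 4.43×2.03)/(18.3+4.43) = 140.9/22.73 = 6.200 mg/L.
Mixed L₀ = (18.3×4.69 + 4.43×109)/(22.73) = 568.7/22.73 = 25.02 mg/L.
Initial deficit D₀ = C_s − DO₀ = 8.67 − 6.200 = 2.470 mg/L.
D(0.473) = [0.219×25.02/(1.60−0.219)](e^(−0.219×0.473) − e^(−1.60×0.473)) + 2.470 e^(−1.60×0.473)
= 3.968 × (0.9016 − 0.4692) + 2.470 × 0.4692 = 2.874 mg/L.
DO = 8.67 − 2.874 = 5.796 mg/L.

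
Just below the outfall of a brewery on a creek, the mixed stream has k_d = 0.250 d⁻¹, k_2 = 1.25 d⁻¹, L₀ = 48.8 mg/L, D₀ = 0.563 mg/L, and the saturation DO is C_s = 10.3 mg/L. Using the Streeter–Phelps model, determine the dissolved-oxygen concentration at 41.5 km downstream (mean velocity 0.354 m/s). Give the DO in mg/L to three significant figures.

DO ≈ 3.74 mg/L

Travel time t = x/v = 41.5 km / (0.354 m/s) = 41500 m / 0.354 m/s = 117200 s = 1.357 d.
k_d L₀/(k_2−k_d) = 0.250×48.8/(1.25−0.250) = 12.20/1.000 = 12.20 mg/L.
e^(−k_d t) = e^(−0.250×1.357) = 0.7123; e^(−k_2 t) = e^(−1.25×1.357) = 0.1834.
D = 12.20 × (0.7123 − 0.1834) + 0.563 × 0.1834 = 6.453 + 0.1033 = 6.556 mg/L.
DO = C_s − D = 10.3 − 6.556 = 3.744 mg/L.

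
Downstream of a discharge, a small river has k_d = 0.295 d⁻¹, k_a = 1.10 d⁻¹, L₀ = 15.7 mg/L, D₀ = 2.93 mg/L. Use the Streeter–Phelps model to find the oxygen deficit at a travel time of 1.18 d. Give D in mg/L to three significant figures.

k_d L₀/(k_a−k_d) = 0.295×15.7/(1.10−0.295) = 4.631/0.8050 = 5.753 mg/L.
e^(−k_d t) = e^(−0.295×1.180) = 0.7060; e^(−k_a t) = e^(−1.10×1.180) = 0.2731.
D = 5.753 × (0.7060 − 0.2731) + 2.93 × 0.2731 = 2.491 + 0.8001 = 3.291 mg/L.

D ≈ 3.29 mg/L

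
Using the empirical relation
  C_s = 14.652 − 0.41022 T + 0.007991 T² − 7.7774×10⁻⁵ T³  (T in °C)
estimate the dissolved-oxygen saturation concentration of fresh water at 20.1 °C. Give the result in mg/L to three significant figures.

C_s ≈ 9.00 mg/L

C_s = 14.652 − 0.41022×20.1 + 0.007991×20.1² − 7.7774×10⁻⁵×20.1³ = 9.003 mg/L.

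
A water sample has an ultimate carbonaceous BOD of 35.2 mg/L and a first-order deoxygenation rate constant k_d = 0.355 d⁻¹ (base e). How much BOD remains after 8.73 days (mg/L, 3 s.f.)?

L_t = L₀ e^(−k_d t) = 35.2 × e^(−0.355×8.73) = 35.2 × 0.04509 = 1.587 mg/L.

L ≈ 1.59 mg/L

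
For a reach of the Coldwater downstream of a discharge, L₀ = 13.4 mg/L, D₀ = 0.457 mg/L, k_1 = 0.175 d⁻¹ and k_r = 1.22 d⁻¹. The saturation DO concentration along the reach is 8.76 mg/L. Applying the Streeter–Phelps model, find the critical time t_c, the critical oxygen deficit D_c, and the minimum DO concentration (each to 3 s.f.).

t_c ≈ 1.64 d; D_c ≈ 1.44 mg/L; min DO ≈ 7.32 mg/L

At the critical point dD/dt = 0, so k_1 L₀ e^(−k_1 t) = k_r D. Substituting D(t) from the Streeter–Phelps equation and solving for t gives
t_c = ln[(k_r/k_1)(1 − D₀(k_r−k_1)/(k_1 L₀))] / (k_r−k_1).
Here k_r−k_1 = 1.045 d⁻¹ and 1 − D₀(k_r−k_1)/(k_1 L₀) = 1 − 0.457×1.045/(0.175×13.4) = 0.7963, so
t_c = ln(6.971 × 0.7963) / 1.045 = 1.714 / 1.045 = 1.640 d.
L(t_c) = L₀ e^(−k_1 t_c) = 13.4 × 0.7505 = 10.06 mg/L, and at the critical point k_r D_c = k_1 L, so D_c = (0.175/1.22) × 10.06 = 1.443 mg/L.
Minimum DO = C_s − D_c = 8.76 − 1.443 = 7.317 mg/L.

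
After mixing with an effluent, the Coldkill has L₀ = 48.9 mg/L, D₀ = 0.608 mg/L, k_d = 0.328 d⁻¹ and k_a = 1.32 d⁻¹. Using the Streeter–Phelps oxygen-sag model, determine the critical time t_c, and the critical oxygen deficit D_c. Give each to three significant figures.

At the critical point dD/dt = 0, so k_d L₀ e^(−k_d t) = k_a D. Substituting D(t) from the Streeter–Phelps equation and solving for t gives
t_c = ln[(k_a/k_d)(1 − D₀(k_a−k_d)/(k_d L₀))] / (k_a−k_d).
Here k_a−k_d = 0.9920 d⁻¹ and 1 − D₀(k_a−k_d)/(k_d L₀) = 1 − 0.608×0.9920/(0.328×48.9) = 0.9624, so
t_c = ln(4.024 × 0.9624) / 0.9920 = 1.354 / 0.9920 = 1.365 d.
D_c = (k_d/k_a) L₀ e^(−k_d t_c) = (0.328/1.32) × 48.9 × e^(−0.328×1.365) = 0.2485 × 48.9 × 0.6391 = 7.766 mg/L.

t_c ≈ 1.36 d; D_c ≈ 7.77 mg/L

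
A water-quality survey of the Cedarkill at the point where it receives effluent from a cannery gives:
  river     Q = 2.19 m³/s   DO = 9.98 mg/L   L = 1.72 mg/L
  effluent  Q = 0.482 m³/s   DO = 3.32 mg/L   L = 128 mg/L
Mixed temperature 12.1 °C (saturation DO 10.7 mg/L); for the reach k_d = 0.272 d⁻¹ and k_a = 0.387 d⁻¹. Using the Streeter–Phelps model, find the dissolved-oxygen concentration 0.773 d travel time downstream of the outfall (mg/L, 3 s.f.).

Mixed DO = (2.19×9.98 + 0.482×3.32)/(2.19+0.482) = 23.46/2.672 = 8.779 mg/L.
Mixed L₀ = (2.19×1.72 + 0.482×128)/(2.672) = 65.46/2.672 = 24.50 mg/L.
Initial deficit D₀ = C_s − DO₀ = 10.7 − 8.779 = 1.921 mg/L.
D(0.773) = [0.272×24.50/(0.387−0.272)](e^(−0.272×0.773) − e^(−0.387×0.773)) + 1.921 e^(−0.387×0.773)
= 57.95 × (0.8104 − 0.7414) + 1.921 × 0.7414 = 5.419 mg/L.
DO = 10.7 − 5.419 = 5.281 mg/L.

DO ≈ 5.28 mg/L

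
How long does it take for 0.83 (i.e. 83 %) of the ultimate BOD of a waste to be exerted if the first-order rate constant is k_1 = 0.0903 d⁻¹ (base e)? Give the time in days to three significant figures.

y/L₀ = 1 − e^(−k_1 t) = 0.83 ⇒ e^(−k_1 t) = 0.170
t = −ln(0.170) / 0.0903 = 1.772 / 0.0903 = 19.62 d.

t ≈ 19.6 d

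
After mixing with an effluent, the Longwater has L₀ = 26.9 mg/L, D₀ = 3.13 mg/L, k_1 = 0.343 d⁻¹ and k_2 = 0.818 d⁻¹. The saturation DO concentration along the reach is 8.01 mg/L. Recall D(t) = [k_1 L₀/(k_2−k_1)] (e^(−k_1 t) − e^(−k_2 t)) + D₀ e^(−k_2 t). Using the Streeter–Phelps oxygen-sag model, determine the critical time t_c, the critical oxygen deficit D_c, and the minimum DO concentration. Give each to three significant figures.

t_c ≈ 1.46 d; D_c ≈ 6.84 mg/L; min DO ≈ 1.17 mg/L

At the critical point dD/dt = 0, so k_1 L₀ e^(−k_1 t) = k_2 D. Substituting D(t) from the Streeter–Phelps equation and solving for t gives
t_c = ln[(k_2/k_1)(1 − D₀(k_2−k_1)/(k_1 L₀))] / (k_2−k_1).
Here k_2−k_1 = 0.4750 d⁻¹ and 1 − D₀(k_2−k_1)/(k_1 L₀) = 1 − 3.13×0.4750/(0.343×26.9) = 0.8389, so
t_c = ln(2.385 × 0.8389) / 0.4750 = 0.6934 / 0.4750 = 1.460 d.
L(t_c) = L₀ e^(−k_1 t_c) = 26.9 × 0.6061 = 16.30 mg/L, and at the critical point k_2 D_c = k_1 L, so D_c = (0.343/0.818) × 16.30 = 6.836 mg/L.
Minimum DO = C_s − D_c = 8.01 − 6.836 = 1.174 mg/L.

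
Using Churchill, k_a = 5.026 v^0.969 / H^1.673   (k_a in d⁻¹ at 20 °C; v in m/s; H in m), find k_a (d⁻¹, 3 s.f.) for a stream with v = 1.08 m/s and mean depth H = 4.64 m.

k_a ≈ 0.415 d⁻¹

k_a = 5.026 × 1.08^0.969 / 4.64^1.673 = 5.026 × 1.077 / 13.03 = 0.4155 d⁻¹.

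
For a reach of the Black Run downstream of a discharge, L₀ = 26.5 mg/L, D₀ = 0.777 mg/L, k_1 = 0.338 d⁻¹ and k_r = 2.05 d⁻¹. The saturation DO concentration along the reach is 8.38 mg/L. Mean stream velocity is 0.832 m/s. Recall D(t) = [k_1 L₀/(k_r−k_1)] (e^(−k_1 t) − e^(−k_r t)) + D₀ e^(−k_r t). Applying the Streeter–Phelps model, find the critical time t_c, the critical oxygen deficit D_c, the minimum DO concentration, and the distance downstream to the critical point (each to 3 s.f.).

t_c ≈ 0.959 d; D_c ≈ 3.16 mg/L; min DO ≈ 5.22 mg/L; x_c ≈ 68.9 km

t_c = [1/(k_r−k_1)] ln[(k_r/k_1)(1 − D₀(k_r−k_1)/(k_1 L₀))]
= [1/(2.05−0.338)] ln[(2.05/0.338)(1 − 0.777×1.712/(0.338×26.5))]
= (1/1.712) ln[6.065 × 0.8515] = 0.5841 × ln(5.164) = 0.5841 × 1.642 = 0.9590 d.
D_c = (k_1/k_r) L₀ e^(−k_1 t_c) = (0.338/2.05) × 26.5 × e^(−0.338×0.9590) = 0.1649 × 26.5 × 0.7232 = 3.160 mg/L.
Minimum DO = C_s − D_c = 8.38 − 3.160 = 5.220 mg/L.
x_c = v t_c = 0.832 m/s × 0.9590 d × 86400 s/d = 68940 m ≈ 68.9 km.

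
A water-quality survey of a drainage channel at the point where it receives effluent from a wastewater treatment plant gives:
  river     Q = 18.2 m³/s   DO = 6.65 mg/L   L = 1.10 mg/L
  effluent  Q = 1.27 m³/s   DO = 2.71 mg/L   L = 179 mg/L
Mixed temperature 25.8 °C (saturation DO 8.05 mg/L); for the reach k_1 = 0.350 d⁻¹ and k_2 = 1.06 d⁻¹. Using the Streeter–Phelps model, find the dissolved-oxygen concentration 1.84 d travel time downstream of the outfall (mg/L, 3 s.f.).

DO ≈ 5.42 mg/L

Mixed DO = (18.2×6.65 + 1.27×2.71)/(18.2+1.27) = 124.5/19.47 = 6.393 mg/L.
Mixed L₀ = (18.2×1.10 + 1.27×179)/(19.47) = 247.4/19.47 = 12.70 mg/L.
Initial deficit D₀ = C_s − DO₀ = 8.05 − 6.393 = 1.657 mg/L.
D(1.84) = [0.350×12.70/(1.06−0.350)](e^(−0.350×1.84) − e^(−1.06×1.84)) + 1.657 e^(−1.06×1.84)
= 6.263 × (0.5252 − 0.1422) + 1.657 × 0.1422 = 2.634 mg/L.
DO = 8.05 − 2.634 = 5.416 mg/L.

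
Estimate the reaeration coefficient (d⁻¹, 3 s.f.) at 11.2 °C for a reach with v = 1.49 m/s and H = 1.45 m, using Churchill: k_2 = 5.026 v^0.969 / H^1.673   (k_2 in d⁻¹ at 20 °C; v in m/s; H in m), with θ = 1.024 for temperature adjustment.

k_2 ≈ 3.22 d⁻¹

k_2(20) = 5.026 × 1.49^0.969 / 1.45^1.673 = 5.026 × 1.472 / 1.862 = 3.973 d⁻¹.
k_2(11.2) = 3.973 × 1.024^(11.2−20) = 3.973 × 0.8116 = 3.224 d⁻¹.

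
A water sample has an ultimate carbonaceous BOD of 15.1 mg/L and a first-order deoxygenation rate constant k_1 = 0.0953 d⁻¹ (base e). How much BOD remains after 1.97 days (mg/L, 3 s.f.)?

L_t = L₀ e^(−k_1 t) = 15.1 × e^(−0.0953×1.97) = 15.1 × 0.8288 = 12.52 mg/L.

L ≈ 12.5 mg/L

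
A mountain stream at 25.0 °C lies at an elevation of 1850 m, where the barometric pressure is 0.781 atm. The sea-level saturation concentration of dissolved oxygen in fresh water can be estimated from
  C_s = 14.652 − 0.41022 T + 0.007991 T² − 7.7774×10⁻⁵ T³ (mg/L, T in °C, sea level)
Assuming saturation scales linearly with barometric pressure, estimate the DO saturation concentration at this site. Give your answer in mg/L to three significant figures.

At sea level: C_s = 14.652 − 0.41022×25.0 + 0.007991×25.0² − 7.7774×10⁻⁵×25.0³ = 8.176 mg/L.
Pressure correction: C_s' = 8.176 × 0.781 = 6.385 mg/L.

C_s ≈ 6.39 mg/L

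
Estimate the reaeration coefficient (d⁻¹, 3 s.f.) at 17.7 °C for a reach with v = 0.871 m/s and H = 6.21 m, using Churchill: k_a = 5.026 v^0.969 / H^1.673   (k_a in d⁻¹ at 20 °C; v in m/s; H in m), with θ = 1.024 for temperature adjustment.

k_a(20) = 5.026 × 0.871^0.969 / 6.21^1.673 = 5.026 × 0.8747 / 21.22 = 0.2071 d⁻¹.
k_a(17.7) = 0.2071 × 1.024^(17.7−20) = 0.2071 × 0.9469 = 0.1961 d⁻¹.

k_a ≈ 0.196 d⁻¹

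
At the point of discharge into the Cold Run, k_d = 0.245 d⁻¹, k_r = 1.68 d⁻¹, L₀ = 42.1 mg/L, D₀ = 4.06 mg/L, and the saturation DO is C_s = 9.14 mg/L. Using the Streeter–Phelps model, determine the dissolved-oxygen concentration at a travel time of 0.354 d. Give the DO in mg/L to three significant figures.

DO ≈ 4.27 mg/L

k_d L₀/(k_r−k_d) = 0.245×42.1/(1.68−0.245) = 10.31/1.435 = 7.188 mg/L.
e^(−k_d t) = e^(−0.245×0.3540) = 0.9169; e^(−k_r t) = e^(−1.68×0.3540) = 0.5517.
D = 7.188 × (0.9169 − 0.5517) + 4.06 × 0.5517 = 2.625 + 2.240 = 4.865 mg/L.
DO = C_s − D = 9.14 − 4.865 = 4.275 mg/L.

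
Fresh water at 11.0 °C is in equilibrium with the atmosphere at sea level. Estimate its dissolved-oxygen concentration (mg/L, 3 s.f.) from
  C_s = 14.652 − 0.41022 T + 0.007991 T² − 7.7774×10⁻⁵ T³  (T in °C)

C_s = 14.652 − 0.41022×11.0 + 0.007991×11.0² − 7.7774×10⁻⁵×11.0³ = 11.00 mg/L.

C_s ≈ 11.0 mg/L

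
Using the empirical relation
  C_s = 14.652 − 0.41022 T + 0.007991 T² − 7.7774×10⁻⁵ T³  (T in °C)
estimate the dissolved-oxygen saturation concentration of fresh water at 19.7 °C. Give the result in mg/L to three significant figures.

C_s ≈ 9.08 mg/L

C_s = 14.652 − 0.41022×19.7 + 0.007991×19.7² − 7.7774×10⁻⁵×19.7³ = 9.077 mg/L.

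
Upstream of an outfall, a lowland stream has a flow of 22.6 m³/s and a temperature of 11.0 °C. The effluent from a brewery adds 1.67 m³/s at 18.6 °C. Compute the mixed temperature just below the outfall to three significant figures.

11.5 °C

Flow-weighted mixing: C = (Q_r C_r + Q_w C_w)/(Q_r + Q_w)
= (22.6×11.0 + 1.67×18.6)/(22.6 + 1.67) = 279.7/24.27 = 11.52 °C.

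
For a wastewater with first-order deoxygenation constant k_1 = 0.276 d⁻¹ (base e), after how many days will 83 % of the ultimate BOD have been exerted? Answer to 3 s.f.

t ≈ 6.42 d

y/L₀ = 1 − e^(−k_1 t) = 0.83 ⇒ e^(−k_1 t) = 0.170
t = −ln(0.170) / 0.276 = 1.772 / 0.276 = 6.420 d.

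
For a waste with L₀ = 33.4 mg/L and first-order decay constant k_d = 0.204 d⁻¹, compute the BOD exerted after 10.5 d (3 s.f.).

y_t = L₀(1 − e^(−k_d t)) = 33.4 × (1 − e^(−0.204×10.5))
= 33.4 × (1 − 0.1174) = 33.4 × 0.8826 = 29.48 mg/L.

y ≈ 29.5 mg/L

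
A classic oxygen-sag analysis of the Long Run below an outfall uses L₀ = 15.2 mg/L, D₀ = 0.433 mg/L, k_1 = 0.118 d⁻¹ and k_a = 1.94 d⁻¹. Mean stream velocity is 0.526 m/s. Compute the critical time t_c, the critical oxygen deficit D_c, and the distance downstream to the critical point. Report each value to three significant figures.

t_c ≈ 1.22 d; D_c ≈ 0.801 mg/L; x_c ≈ 55.4 km

At the critical point dD/dt = 0, so k_1 L₀ e^(−k_1 t) = k_a D. Substituting D(t) from the Streeter–Phelps equation and solving for t gives
t_c = ln[(k_a/k_1)(1 − D₀(k_a−k_1)/(k_1 L₀))] / (k_a−k_1).
Here k_a−k_1 = 1.822 d⁻¹ and 1 − D₀(k_a−k_1)/(k_1 L₀) = 1 − 0.433×1.822/(0.118×15.2) = 0.5601, so
t_c = ln(16.44 × 0.5601) / 1.822 = 2.220 / 1.822 = 1.219 d.
L(t_c) = L₀ e^(−k_1 t_c) = 15.2 × 0.8661 = 13.16 mg/L, and at the critical point k_a D_c = k_1 L, so D_c = (0.118/1.94) × 13.16 = 0.8007 mg/L.
x_c = v t_c = 0.526 m/s × 1.219 d × 86400 s/d = 55380 m ≈ 55.4 km.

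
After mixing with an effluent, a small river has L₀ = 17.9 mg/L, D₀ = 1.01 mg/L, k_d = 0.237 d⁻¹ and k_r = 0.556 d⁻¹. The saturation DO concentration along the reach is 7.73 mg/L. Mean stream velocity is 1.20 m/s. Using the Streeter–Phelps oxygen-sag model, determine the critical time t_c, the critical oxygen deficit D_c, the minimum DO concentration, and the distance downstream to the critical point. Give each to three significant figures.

t_c ≈ 2.43 d; D_c ≈ 4.29 mg/L; min DO ≈ 3.44 mg/L; x_c ≈ 251 km

With k_r/k_d = 2.346 and 1 − D₀(k_r−k_d)/(k_d L₀) = 0.9241,
t_c = ln(2.346 × 0.9241) / (0.556 − 0.237) = ln(2.168) / 0.3190 = 0.7737/0.3190 = 2.425 d.
L(t_c) = L₀ e^(−k_d t_c) = 17.9 × 0.5628 = 10.07 mg/L, and at the critical point k_r D_c = k_d L, so D_c = (0.237/0.556) × 10.07 = 4.294 mg/L.
Minimum DO = C_s − D_c = 7.73 − 4.294 = 3.436 mg/L.
x_c = v t_c = 1.20 m/s × 2.425 d × 86400 s/d = 251500 m ≈ 251 km.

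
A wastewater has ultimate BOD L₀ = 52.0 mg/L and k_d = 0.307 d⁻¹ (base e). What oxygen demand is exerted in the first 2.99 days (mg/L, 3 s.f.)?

y_t = L₀(1 − e^(−k_d t)) = 52.0 × (1 − e^(−0.307×2.99))
= 52.0 × (1 − 0.3993) = 52.0 × 0.6007 = 31.23 mg/L.

y ≈ 31.2 mg/L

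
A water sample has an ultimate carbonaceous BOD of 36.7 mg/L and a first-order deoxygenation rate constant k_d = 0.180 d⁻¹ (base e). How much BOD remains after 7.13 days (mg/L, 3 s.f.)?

L_t = L₀ e^(−k_d t) = 36.7 × e^(−0.180×7.13) = 36.7 × 0.2771 = 10.17 mg/L.

L ≈ 10.2 mg/L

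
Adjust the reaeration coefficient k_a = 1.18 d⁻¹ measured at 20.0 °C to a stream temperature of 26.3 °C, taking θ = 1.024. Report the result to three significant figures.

k_a(T₂) = k_a(T₁) · θ^(T₂−T₁) = 1.18 × 1.024^(26.3−20.0)
= 1.18 × 1.024^6.30 = 1.18 × 1.161 = 1.370 d⁻¹.

k_a ≈ 1.37 d⁻¹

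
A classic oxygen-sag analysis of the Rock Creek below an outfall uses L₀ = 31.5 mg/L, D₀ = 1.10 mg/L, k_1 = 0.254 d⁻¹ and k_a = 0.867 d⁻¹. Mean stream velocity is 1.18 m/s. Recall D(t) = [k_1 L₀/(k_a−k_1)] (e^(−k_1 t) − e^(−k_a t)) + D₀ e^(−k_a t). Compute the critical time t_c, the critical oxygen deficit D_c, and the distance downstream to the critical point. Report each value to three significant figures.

t_c ≈ 1.86 d; D_c ≈ 5.75 mg/L; x_c ≈ 190 km

With k_a/k_1 = 3.413 and 1 − D₀(k_a−k_1)/(k_1 L₀) = 0.9157,
t_c = ln(3.413 × 0.9157) / (0.867 − 0.254) = ln(3.126) / 0.6130 = 1.140/0.6130 = 1.859 d.
L(t_c) = L₀ e^(−k_1 t_c) = 31.5 × 0.6236 = 19.64 mg/L, and at the critical point k_a D_c = k_1 L, so D_c = (0.254/0.867) × 19.64 = 5.755 mg/L.
x_c = v t_c = 1.18 m/s × 1.859 d × 86400 s/d = 189500 m ≈ 190 km.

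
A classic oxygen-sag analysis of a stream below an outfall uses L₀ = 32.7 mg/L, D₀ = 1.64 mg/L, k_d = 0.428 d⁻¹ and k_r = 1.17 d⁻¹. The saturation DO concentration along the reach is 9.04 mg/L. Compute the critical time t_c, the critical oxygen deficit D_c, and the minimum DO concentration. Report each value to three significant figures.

With k_r/k_d = 2.734 and 1 − D₀(k_r−k_d)/(k_d L₀) = 0.9131,
t_c = ln(2.734 × 0.9131) / (1.17 − 0.428) = ln(2.496) / 0.7420 = 0.9147/0.7420 = 1.233 d.
D_c = (k_d/k_r) L₀ e^(−k_d t_c) = (0.428/1.17) × 32.7 × e^(−0.428×1.233) = 0.3658 × 32.7 × 0.5900 = 7.058 mg/L.
Minimum DO = C_s − D_c = 9.04 − 7.058 = 1.982 mg/L.

t_c ≈ 1.23 d; D_c ≈ 7.06 mg/L; min DO ≈ 1.98 mg/L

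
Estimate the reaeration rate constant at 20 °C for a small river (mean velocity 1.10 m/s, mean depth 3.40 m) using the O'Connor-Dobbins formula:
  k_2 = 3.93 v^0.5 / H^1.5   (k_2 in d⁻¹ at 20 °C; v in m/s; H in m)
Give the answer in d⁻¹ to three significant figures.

k_2 ≈ 0.657 d⁻¹

k_2 = 3.93 × 1.10^0.5 / 3.40^1.5 = 3.93 × 1.049 / 6.269 = 0.6575 d⁻¹.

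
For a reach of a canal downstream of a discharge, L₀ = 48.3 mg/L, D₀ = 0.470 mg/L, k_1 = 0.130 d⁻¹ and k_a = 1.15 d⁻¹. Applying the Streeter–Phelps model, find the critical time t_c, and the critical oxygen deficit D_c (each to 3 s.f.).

t_c = [1/(k_a−k_1)] ln[(k_a/k_1)(1 − D₀(k_a−k_1)/(k_1 L₀))]
= [1/(1.15−0.130)] ln[(1.15/0.130)(1 − 0.470×1.020/(0.130×48.3))]
= (1/1.020) ln[8.846 × 0.9237] = 0.9804 × ln(8.171) = 0.9804 × 2.101 = 2.059 d.
D_c = (k_1/k_a) L₀ e^(−k_1 t_c) = (0.130/1.15) × 48.3 × e^(−0.130×2.059) = 0.1130 × 48.3 × 0.7651 = 4.178 mg/L.

t_c ≈ 2.06 d; D_c ≈ 4.18 mg/L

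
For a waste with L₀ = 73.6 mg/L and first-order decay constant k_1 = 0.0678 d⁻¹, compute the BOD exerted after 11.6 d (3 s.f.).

y_t = L₀(1 − e^(−k_1 t)) = 73.6 × (1 − e^(−0.0678×11.6))
= 73.6 × (1 − 0.4554) = 73.6 × 0.5446 = 40.08 mg/L.

y ≈ 40.1 mg/L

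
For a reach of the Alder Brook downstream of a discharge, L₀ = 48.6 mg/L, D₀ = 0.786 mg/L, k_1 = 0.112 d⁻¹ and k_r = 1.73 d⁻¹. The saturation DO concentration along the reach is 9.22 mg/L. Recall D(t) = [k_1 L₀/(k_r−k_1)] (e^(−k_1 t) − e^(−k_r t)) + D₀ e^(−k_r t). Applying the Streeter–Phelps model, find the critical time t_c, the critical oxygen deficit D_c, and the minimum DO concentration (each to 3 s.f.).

At the critical point dD/dt = 0, so k_1 L₀ e^(−k_1 t) = k_r D. Substituting D(t) from the Streeter–Phelps equation and solving for t gives
t_c = ln[(k_r/k_1)(1 − D₀(k_r−k_1)/(k_1 L₀))] / (k_r−k_1).
Here k_r−k_1 = 1.618 d⁻¹ and 1 − D₀(k_r−k_1)/(k_1 L₀) = 1 − 0.786×1.618/(0.112×48.6) = 0.7664, so
t_c = ln(15.45 × 0.7664) / 1.618 = 2.471 / 1.618 = 1.527 d.
L(t_c) = L₀ e^(−k_1 t_c) = 48.6 × 0.8428 = 40.96 mg/L, and at the critical point k_r D_c = k_1 L, so D_c = (0.112/1.73) × 40.96 = 2.652 mg/L.
Minimum DO = C_s − D_c = 9.22 − 2.652 = 6.568 mg/L.

t_c ≈ 1.53 d; D_c ≈ 2.65 mg/L; min DO ≈ 6.57 mg/L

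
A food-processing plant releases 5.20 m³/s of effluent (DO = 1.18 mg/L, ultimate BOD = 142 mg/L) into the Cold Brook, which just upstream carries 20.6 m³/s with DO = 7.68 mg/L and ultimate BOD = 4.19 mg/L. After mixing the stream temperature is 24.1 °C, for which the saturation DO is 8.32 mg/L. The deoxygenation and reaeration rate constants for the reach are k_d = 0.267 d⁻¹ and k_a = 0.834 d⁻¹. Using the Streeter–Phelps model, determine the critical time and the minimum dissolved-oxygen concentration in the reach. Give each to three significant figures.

t_c ≈ 1.76 d; minimum DO ≈ 1.93 mg/L

Mixed DO = (20.6×7.68 + 5.20×1.18)/(20.6+5.20) = 164.3/25.80 = 6.370 mg/L.
Mixed L₀ = (20.6×4.19 + 5.20×142)/(25.80) = 824.7/25.80 = 31.97 mg/L.
Initial deficit D₀ = C_s − DO₀ = 8.32 − 6.370 = 1.950 mg/L.
t_c = (1/0.5670) ln[(0.834/0.267)(1 − 1.950×0.5670/(0.267×31.97))] = 1.764 × ln(2.719) = 1.764 d.
D_c = (0.267/0.834) × 31.97 × e^(−0.267×1.764) = 0.3201 × 31.97 × 0.6244 = 6.390 mg/L.
Minimum DO = 8.32 − 6.390 = 1.930 mg/L.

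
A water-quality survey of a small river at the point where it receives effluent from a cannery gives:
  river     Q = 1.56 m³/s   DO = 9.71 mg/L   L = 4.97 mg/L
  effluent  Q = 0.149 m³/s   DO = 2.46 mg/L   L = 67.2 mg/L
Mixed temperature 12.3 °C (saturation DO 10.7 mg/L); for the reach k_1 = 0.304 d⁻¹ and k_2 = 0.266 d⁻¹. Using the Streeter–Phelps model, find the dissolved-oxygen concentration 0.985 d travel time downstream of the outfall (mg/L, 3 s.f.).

DO ≈ 7.10 mg/L

Mixed DO = (1.56×9.71 + 0.149×2.46)/(1.56+0.149) = 15.51/1.709 = 9.078 mg/L.
Mixed L₀ = (1.56×4.97 + 0.149×67.2)/(1.709) = 17.77/1.709 = 10.40 mg/L.
Initial deficit D₀ = C_s − DO₀ = 10.7 − 9.078 = 1.622 mg/L.
D(0.985) = [0.304×10.40/(0.266−0.304)](e^(−0.304×0.985) − e^(−0.266×0.985)) + 1.622 e^(−0.266×0.985)
= -83.16 × (0.7412 − 0.7695) + 1.622 × 0.7695 = 3.599 mg/L.
DO = 10.7 − 3.599 = 7.101 mg/L.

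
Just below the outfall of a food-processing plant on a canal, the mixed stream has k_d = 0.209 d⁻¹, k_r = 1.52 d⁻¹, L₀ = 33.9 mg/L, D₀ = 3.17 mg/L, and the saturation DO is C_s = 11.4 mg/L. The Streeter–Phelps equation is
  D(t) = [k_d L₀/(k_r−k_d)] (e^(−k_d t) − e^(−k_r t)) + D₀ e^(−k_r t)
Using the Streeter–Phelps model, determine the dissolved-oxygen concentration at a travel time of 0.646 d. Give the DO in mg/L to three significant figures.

k_d L₀/(k_r−k_d) = 0.209×33.9/(1.52−0.209) = 7.085/1.311 = 5.404 mg/L.
e^(−k_d t) = e^(−0.209×0.6460) = 0.8737; e^(−k_r t) = e^(−1.52×0.6460) = 0.3746.
D = 5.404 × (0.8737 − 0.3746) + 3.17 × 0.3746 = 2.697 + 1.187 = 3.885 mg/L.
DO = C_s − D = 11.4 − 3.885 = 7.515 mg/L.

DO ≈ 7.52 mg/L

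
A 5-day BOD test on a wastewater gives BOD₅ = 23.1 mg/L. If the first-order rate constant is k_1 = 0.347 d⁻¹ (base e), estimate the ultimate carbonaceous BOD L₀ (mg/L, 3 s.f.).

BOD₅ = L₀(1 − e^(−5k_1)) ⇒ L₀ = BOD₅ / (1 − e^(−5×0.347))
= 23.1 / (1 − 0.1764) = 23.1 / 0.8236 = 28.05 mg/L.

L₀ ≈ 28.0 mg/L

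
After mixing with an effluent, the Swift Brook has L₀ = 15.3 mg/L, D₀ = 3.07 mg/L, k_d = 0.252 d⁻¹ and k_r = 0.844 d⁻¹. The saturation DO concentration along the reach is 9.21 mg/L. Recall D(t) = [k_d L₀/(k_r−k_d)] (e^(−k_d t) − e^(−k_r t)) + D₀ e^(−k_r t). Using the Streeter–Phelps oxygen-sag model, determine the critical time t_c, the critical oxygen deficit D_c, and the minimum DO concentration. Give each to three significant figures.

t_c ≈ 0.965 d; D_c ≈ 3.58 mg/L; min DO ≈ 5.63 mg/L

t_c = [1/(k_r−k_d)] ln[(k_r/k_d)(1 − D₀(k_r−k_d)/(k_d L₀))]
= [1/(0.844−0.252)] ln[(0.844/0.252)(1 − 3.07×0.5920/(0.252×15.3))]
= (1/0.5920) ln[3.349 × 0.5286] = 1.689 × ln(1.770) = 1.689 × 0.5712 = 0.9649 d.
D_c = (k_d/k_r) L₀ e^(−k_d t_c) = (0.252/0.844) × 15.3 × e^(−0.252×0.9649) = 0.2986 × 15.3 × 0.7841 = 3.582 mg/L.
Minimum DO = C_s − D_c = 9.21 − 3.582 = 5.628 mg/L.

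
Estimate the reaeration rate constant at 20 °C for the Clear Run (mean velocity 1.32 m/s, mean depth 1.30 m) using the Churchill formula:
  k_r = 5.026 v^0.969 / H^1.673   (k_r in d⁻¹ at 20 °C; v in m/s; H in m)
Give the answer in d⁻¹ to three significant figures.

k_r ≈ 4.24 d⁻¹

k_r = 5.026 × 1.32^0.969 / 1.30^1.673 = 5.026 × 1.309 / 1.551 = 4.241 d⁻¹.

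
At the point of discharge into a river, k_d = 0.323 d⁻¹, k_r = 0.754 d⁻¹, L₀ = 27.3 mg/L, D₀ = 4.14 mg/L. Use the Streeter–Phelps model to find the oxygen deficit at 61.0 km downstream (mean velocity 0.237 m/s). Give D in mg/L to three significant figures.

D ≈ 6.09 mg/L

Travel time t = x/v = 61.0 km / (0.237 m/s) = 61000 m / 0.237 m/s = 257400 s = 2.979 d.
k_d L₀/(k_r−k_d) = 0.323×27.3/(0.754−0.323) = 8.818/0.4310 = 20.46 mg/L.
e^(−k_d t) = e^(−0.323×2.979) = 0.3820; e^(−k_r t) = e^(−0.754×2.979) = 0.1058.
D = 20.46 × (0.3820 − 0.1058) + 4.14 × 0.1058 = 5.652 + 0.4380 = 6.090 mg/L.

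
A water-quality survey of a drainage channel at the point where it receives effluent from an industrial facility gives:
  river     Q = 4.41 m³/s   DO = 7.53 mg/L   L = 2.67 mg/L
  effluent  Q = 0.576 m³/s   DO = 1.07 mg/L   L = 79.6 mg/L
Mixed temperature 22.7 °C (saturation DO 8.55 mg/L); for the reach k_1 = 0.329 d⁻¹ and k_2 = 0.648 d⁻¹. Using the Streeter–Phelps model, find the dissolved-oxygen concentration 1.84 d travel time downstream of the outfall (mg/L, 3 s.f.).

DO ≈ 5.13 mg/L

Mixed DO = (4.41×7.53 + 0.576×1.07)/(4.41+0.576) = 33.82/4.986 = 6.784 mg/L.
Mixed L₀ = (4.41×2.67 + 0.576×79.6)/(4.986) = 57.62/4.986 = 11.56 mg/L.
Initial deficit D₀ = C_s − DO₀ = 8.55 − 6.784 = 1.766 mg/L.
D(1.84) = [0.329×11.56/(0.648−0.329)](e^(−0.329×1.84) − e^(−0.648×1.84)) + 1.766 e^(−0.648×1.84)
= 11.92 × (0.5459 − 0.3035) + 1.766 × 0.3035 = 3.425 mg/L.
DO = 8.55 − 3.425 = 5.125 mg/L.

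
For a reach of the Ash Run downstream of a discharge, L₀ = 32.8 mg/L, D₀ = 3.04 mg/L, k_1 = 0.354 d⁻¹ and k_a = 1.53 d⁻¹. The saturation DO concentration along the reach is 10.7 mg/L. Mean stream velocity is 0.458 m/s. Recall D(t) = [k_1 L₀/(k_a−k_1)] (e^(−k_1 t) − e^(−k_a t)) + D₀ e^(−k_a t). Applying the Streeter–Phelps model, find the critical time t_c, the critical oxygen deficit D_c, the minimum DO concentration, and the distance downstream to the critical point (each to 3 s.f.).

With k_a/k_1 = 4.322 and 1 − D₀(k_a−k_1)/(k_1 L₀) = 0.6921,
t_c = ln(4.322 × 0.6921) / (1.53 − 0.354) = ln(2.991) / 1.176 = 1.096/1.176 = 0.9317 d.
L(t_c) = L₀ e^(−k_1 t_c) = 32.8 × 0.7190 = 23.58 mg/L, and at the critical point k_a D_c = k_1 L, so D_c = (0.354/1.53) × 23.58 = 5.457 mg/L.
Minimum DO = C_s − D_c = 10.7 − 5.457 = 5.243 mg/L.
x_c = v t_c = 0.458 m/s × 0.9317 d × 86400 s/d = 36870 m ≈ 36.9 km.

t_c ≈ 0.932 d; D_c ≈ 5.46 mg/L; min DO ≈ 5.24 mg/L; x_c ≈ 36.9 km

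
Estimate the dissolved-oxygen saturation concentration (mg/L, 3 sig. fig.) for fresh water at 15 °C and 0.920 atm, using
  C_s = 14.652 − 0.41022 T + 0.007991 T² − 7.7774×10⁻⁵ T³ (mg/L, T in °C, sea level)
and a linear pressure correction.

C_s ≈ 9.23 mg/L

At sea level: C_s = 14.652 − 0.41022×15 + 0.007991×15² − 7.7774×10⁻⁵×15³ = 10.03 mg/L.
Pressure correction: C_s' = 10.03 × 0.920 = 9.231 mg/L.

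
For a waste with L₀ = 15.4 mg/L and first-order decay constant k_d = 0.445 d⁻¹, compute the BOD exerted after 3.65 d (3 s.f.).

y ≈ 12.4 mg/L

y_t = L₀(1 − e^(−k_d t)) = 15.4 × (1 − e^(−0.445×3.65))
= 15.4 × (1 − 0.1971) = 15.4 × 0.8029 = 12.37 mg/L.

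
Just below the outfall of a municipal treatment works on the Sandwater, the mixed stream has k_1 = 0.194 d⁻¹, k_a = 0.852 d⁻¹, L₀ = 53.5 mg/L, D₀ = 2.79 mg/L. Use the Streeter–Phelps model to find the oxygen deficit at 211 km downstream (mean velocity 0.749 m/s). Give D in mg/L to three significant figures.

D ≈ 7.57 mg/L

Travel time t = x/v = 211 km / (0.749 m/s) = 211000 m / 0.749 m/s = 281700 s = 3.261 d.
k_1 L₀/(k_a−k_1) = 0.194×53.5/(0.852−0.194) = 10.38/0.6580 = 15.77 mg/L.
e^(−k_1 t) = e^(−0.194×3.261) = 0.5312; e^(−k_a t) = e^(−0.852×3.261) = 0.06216.
D = 15.77 × (0.5312 − 0.06216) + 2.79 × 0.06216 = 7.399 + 0.1734 = 7.572 mg/L.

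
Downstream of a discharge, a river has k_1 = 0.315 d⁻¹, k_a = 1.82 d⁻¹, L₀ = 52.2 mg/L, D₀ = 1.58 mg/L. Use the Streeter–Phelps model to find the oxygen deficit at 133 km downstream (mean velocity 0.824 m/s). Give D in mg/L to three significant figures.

Travel time t = x/v = 133 km / (0.824 m/s) = 133000 m / 0.824 m/s = 161400 s = 1.868 d.
k_1 L₀/(k_a−k_1) = 0.315×52.2/(1.82−0.315) = 16.44/1.505 = 10.93 mg/L.
e^(−k_1 t) = e^(−0.315×1.868) = 0.5552; e^(−k_a t) = e^(−1.82×1.868) = 0.03337.
D = 10.93 × (0.5552 − 0.03337) + 1.58 × 0.03337 = 5.701 + 0.05273 = 5.754 mg/L.

D ≈ 5.75 mg/L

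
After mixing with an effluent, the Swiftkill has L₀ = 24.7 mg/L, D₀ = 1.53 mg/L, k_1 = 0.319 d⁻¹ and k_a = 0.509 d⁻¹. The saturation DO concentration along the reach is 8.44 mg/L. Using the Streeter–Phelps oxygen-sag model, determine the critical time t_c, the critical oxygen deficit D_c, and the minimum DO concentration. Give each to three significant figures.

t_c = [1/(k_a−k_1)] ln[(k_a/k_1)(1 − D₀(k_a−k_1)/(k_1 L₀))]
= [1/(0.509−0.319)] ln[(0.509/0.319)(1 − 1.53×0.1900/(0.319×24.7))]
= (1/0.1900) ln[1.596 × 0.9631] = 5.263 × ln(1.537) = 5.263 × 0.4297 = 2.261 d.
L(t_c) = L₀ e^(−k_1 t_c) = 24.7 × 0.4861 = 12.01 mg/L, and at the critical point k_a D_c = k_1 L, so D_c = (0.319/0.509) × 12.01 = 7.524 mg/L.
Minimum DO = C_s − D_c = 8.44 − 7.524 = 0.9155 mg/L.

t_c ≈ 2.26 d; D_c ≈ 7.52 mg/L; min DO ≈ 0.916 mg/L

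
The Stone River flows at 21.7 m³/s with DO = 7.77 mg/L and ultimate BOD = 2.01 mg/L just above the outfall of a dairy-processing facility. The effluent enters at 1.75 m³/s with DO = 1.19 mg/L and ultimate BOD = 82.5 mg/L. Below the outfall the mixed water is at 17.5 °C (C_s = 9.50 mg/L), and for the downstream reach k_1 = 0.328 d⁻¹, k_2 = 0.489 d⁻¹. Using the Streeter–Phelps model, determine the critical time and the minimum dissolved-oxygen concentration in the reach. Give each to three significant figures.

Mixed DO = (21.7×7.77 + 1.75×1.19)/(21.7+1.75) = 170.7/23.45 = 7.279 mg/L.
Mixed L₀ = (21.7×2.01 + 1.75×82.5)/(23.45) = 188.0/23.45 = 8.017 mg/L.
Initial deficit D₀ = C_s − DO₀ = 9.50 − 7.279 = 2.221 mg/L.
t_c = (1/0.1610) ln[(0.489/0.328)(1 − 2.221×0.1610/(0.328×8.017))] = 6.211 × ln(1.288) = 1.573 d.
D_c = (0.328/0.489) × 8.017 × e^(−0.328×1.573) = 0.6708 × 8.017 × 0.5970 = 3.210 mg/L.
Minimum DO = 9.50 − 3.210 = 6.290 mg/L.

t_c ≈ 1.57 d; minimum DO ≈ 6.29 mg/L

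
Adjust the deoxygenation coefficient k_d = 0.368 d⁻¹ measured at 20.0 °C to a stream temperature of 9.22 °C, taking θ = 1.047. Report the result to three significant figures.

k_d ≈ 0.224 d⁻¹

k_d(T₂) = k_d(T₁) · θ^(T₂−T₁) = 0.368 × 1.047^(9.22−20.0)
= 0.368 × 1.047^-10.8 = 0.368 × 0.6095 = 0.2243 d⁻¹.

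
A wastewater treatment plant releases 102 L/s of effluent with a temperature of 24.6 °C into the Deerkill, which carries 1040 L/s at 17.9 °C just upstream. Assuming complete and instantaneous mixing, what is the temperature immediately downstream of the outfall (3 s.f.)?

18.5 °C

Flow-weighted mixing: C = (Q_r C_r + Q_w C_w)/(Q_r + Q_w)
= (1040×17.9 + 102×24.6)/(1040 + 102) = 21130/1142 = 18.50 °C.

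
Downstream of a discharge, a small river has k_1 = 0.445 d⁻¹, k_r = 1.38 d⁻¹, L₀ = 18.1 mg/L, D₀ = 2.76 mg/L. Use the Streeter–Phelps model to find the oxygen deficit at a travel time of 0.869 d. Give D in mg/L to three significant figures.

D ≈ 4.09 mg/L

k_1 L₀/(k_r−k_1) = 0.445×18.1/(1.38−0.445) = 8.055/0.9350 = 8.614 mg/L.
e^(−k_1 t) = e^(−0.445×0.8690) = 0.6793; e^(−k_r t) = e^(−1.38×0.8690) = 0.3014.
D = 8.614 × (0.6793 − 0.3014) + 2.76 × 0.3014 = 3.255 + 0.8319 = 4.087 mg/L.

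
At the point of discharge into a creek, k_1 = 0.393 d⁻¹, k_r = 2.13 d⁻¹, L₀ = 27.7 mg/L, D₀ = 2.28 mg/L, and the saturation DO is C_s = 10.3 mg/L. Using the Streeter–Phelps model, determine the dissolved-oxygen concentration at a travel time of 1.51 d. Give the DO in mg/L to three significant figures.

DO ≈ 7.00 mg/L

k_1 L₀/(k_r−k_1) = 0.393×27.7/(2.13−0.393) = 10.89/1.737 = 6.267 mg/L.
e^(−k_1 t) = e^(−0.393×1.510) = 0.5524; e^(−k_r t) = e^(−2.13×1.510) = 0.04010.
D = 6.267 × (0.5524 − 0.04010) + 2.28 × 0.04010 = 3.211 + 0.09144 = 3.302 mg/L.
DO = C_s − D = 10.3 − 3.302 = 6.998 mg/L.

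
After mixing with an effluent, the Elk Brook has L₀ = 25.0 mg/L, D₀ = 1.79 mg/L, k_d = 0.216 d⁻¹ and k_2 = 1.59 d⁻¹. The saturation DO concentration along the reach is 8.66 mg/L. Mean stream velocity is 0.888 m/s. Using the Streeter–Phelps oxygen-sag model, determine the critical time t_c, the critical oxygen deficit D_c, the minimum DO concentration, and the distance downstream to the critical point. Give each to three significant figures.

t_c = [1/(k_2−k_d)] ln[(k_2/k_d)(1 − D₀(k_2−k_d)/(k_d L₀))]
= [1/(1.59−0.216)] ln[(1.59/0.216)(1 − 1.79×1.374/(0.216×25.0))]
= (1/1.374) ln[7.361 × 0.5445] = 0.7278 × ln(4.008) = 0.7278 × 1.388 = 1.010 d.
D_c = (k_d/k_2) L₀ e^(−k_d t_c) = (0.216/1.59) × 25.0 × e^(−0.216×1.010) = 0.1358 × 25.0 × 0.8039 = 2.730 mg/L.
Minimum DO = C_s − D_c = 8.66 − 2.730 = 5.930 mg/L.
x_c = v t_c = 0.888 m/s × 1.010 d × 86400 s/d = 77530 m ≈ 77.5 km.

t_c ≈ 1.01 d; D_c ≈ 2.73 mg/L; min DO ≈ 5.93 mg/L; x_c ≈ 77.5 km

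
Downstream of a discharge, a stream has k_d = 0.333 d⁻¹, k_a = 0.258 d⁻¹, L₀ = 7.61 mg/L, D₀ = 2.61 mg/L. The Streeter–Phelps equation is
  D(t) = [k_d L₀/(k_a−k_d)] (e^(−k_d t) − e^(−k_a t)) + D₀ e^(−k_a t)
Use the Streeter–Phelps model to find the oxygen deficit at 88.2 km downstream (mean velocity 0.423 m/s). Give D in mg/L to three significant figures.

D ≈ 4.40 mg/L

Travel time t = x/v = 88.2 km / (0.423 m/s) = 88200 m / 0.423 m/s = 208500 s = 2.413 d.
k_d L₀/(k_a−k_d) = 0.333×7.61/(0.258−0.333) = 2.534/-0.07500 = -33.79 mg/L.
e^(−k_d t) = e^(−0.333×2.413) = 0.4477; e^(−k_a t) = e^(−0.258×2.413) = 0.5365.
D = -33.79 × (0.4477 − 0.5365) + 2.61 × 0.5365 = 3.001 + 1.400 = 4.402 mg/L.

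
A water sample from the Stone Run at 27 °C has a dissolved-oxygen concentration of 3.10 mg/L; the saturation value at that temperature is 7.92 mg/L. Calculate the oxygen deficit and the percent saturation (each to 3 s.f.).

D ≈ 4.82 mg/L; 39.1 % saturation

D = C_s − C = 7.92 − 3.10 = 4.82 mg/L.
% saturation = 3.10/7.92 × 100 = 39.1 %.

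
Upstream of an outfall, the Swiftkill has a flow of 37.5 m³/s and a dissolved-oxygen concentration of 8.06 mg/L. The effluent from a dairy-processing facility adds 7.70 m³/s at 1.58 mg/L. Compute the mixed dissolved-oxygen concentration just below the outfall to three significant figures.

Flow-weighted mixing: C = (Q_r C_r + Q_w C_w)/(Q_r + Q_w)
= (37.5×8.06 + 7.70×1.58)/(37.5 + 7.70) = 314.4/45.20 = 6.956 mg/L.

6.96 mg/L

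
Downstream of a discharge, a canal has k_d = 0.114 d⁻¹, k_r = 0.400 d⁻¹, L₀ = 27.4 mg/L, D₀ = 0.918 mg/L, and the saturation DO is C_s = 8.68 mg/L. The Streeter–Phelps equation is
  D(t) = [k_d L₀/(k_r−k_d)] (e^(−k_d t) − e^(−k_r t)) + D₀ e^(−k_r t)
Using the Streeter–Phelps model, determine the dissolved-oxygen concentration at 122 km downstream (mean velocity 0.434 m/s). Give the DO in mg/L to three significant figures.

DO ≈ 3.87 mg/L

Travel time t = x/v = 122 km / (0.434 m/s) = 122000 m / 0.434 m/s = 281100 s = 3.254 d.
k_d L₀/(k_r−k_d) = 0.114×27.4/(0.400−0.114) = 3.124/0.2860 = 10.92 mg/L.
e^(−k_d t) = e^(−0.114×3.254) = 0.6901; e^(−k_r t) = e^(−0.400×3.254) = 0.2721.
D = 10.92 × (0.6901 − 0.2721) + 0.918 × 0.2721 = 4.565 + 0.2498 = 4.815 mg/L.
DO = C_s − D = 8.68 − 4.815 = 3.865 mg/L.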